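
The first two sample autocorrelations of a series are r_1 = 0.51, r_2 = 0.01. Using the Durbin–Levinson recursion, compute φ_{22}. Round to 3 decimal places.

-0.338

φ_{22} = (r_2 − r_1²) / (1 − r_1²)
r_1² = (0.51)² = 0.2601
Numerator = 0.01 − 0.2601 = -0.2501; denominator = 1 − 0.2601 = 0.7399
φ_{22} = -0.2501 / 0.7399 = -0.338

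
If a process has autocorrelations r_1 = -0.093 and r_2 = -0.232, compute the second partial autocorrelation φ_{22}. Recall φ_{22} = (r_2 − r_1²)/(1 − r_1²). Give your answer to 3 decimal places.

-0.243

φ_{22} = (r_2 − r_1²) / (1 − r_1²)
r_1² = (-0.093)² = 0.008649
Numerator = -0.232 − 0.0086 = -0.2406; denominator = 1 − 0.0086 = 0.9914
φ_{22} = -0.2406 / 0.9914 = -0.243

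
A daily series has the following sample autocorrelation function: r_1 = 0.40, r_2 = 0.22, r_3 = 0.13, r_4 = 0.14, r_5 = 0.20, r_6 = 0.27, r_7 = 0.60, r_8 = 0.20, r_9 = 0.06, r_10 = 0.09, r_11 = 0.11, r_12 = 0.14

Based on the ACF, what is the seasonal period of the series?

7

The largest autocorrelation is r_7 = 0.60; the remaining lags stay at or below 0.40. The elevated value at lag 1 (0.40), dropping to 0.22 at lag 2, reflects decaying short-term dependence rather than seasonality.
The dominant spike at lag 7 indicates a seasonal period of 7.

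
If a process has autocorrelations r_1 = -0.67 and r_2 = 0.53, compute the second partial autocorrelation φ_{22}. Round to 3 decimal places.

0.147

φ_{22} = (r_2 − r_1²) / (1 − r_1²)
r_1² = (-0.67)² = 0.4489
Numerator = 0.53 − 0.4489 = 0.0811; denominator = 1 − 0.4489 = 0.5511
φ_{22} = 0.0811 / 0.5511 = 0.147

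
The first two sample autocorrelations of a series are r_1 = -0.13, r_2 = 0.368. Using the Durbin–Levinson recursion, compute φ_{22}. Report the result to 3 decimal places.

φ_{22} = (r_2 − r_1²) / (1 − r_1²)
r_1² = (-0.13)² = 0.0169
Numerator = 0.368 − 0.0169 = 0.3511; denominator = 1 − 0.0169 = 0.9831
φ_{22} = 0.3511 / 0.9831 = 0.357

0.357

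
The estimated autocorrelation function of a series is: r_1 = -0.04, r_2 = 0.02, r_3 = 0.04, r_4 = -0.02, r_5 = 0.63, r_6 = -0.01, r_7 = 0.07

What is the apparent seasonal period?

5

The largest autocorrelation is r_5 = 0.63; the remaining lags stay at or below 0.07.
The dominant spike at lag 5 indicates a seasonal period of 5.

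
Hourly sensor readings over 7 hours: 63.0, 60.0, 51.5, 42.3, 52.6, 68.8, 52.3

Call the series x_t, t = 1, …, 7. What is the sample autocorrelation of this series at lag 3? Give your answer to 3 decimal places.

-0.259

Mean x̄ = (63.0 + 60.0 + 51.5 + 42.3 + 52.6 + 68.8 + 52.3)/7 = 55.7857
Deviations from mean: 7.2143, 4.2143, -4.2857, -13.4857, -3.1857, 13.0143, -3.4857
Σ(x_t−x̄)(x_{t+3}−x̄) = (-97.2898) + (-13.4255) + (-55.7755) + (47.0073) = -119.4835
Denominator Σ(x_t−x̄)² = 461.7086
r_3 = -119.4835 / 461.7086 = -0.259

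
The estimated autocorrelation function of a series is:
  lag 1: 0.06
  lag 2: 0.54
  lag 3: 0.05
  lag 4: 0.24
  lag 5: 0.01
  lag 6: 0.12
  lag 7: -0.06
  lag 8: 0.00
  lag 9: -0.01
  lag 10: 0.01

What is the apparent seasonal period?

2

The largest autocorrelation is r_2 = 0.54, with a weaker echo at lag 4 (0.24); the remaining lags stay at or below 0.12.
The dominant spike at lag 2 indicates a seasonal period of 2.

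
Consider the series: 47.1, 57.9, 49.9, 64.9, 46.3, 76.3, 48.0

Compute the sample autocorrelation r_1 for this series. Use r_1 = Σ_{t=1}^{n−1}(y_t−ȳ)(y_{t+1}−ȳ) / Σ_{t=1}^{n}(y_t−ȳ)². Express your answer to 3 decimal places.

-0.683

Mean ȳ = (47.1 + 57.9 + 49.9 + 64.9 + 46.3 + 76.3 + 48.0)/7 = 55.7714
Deviations from mean: -8.6714, 2.1286, -5.8714, 9.1286, -9.4714, 20.5286, -7.7714
Σ(y_t−ȳ)(y_{t+1}−ȳ) = (-18.4578) + (-12.4978) + (-53.5978) + (-86.4606) + (-194.4349) + (-159.5363) = -524.9851
Denominator Σ(y_t−ȳ)² = 769.0543
r_1 = -524.9851 / 769.0543 = -0.683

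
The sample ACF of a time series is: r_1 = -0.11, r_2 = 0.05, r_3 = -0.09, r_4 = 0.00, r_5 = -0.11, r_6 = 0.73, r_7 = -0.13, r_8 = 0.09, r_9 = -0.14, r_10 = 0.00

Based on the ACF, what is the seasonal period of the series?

The largest autocorrelation is r_6 = 0.73; the remaining lags stay at or below 0.09.
The dominant spike at lag 6 indicates a seasonal period of 6.

6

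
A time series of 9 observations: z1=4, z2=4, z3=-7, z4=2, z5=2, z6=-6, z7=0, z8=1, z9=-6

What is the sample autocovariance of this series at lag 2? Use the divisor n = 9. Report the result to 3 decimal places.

Mean z̄ = (4 + 4 − 7 + 2 + 2 − 6 + 0 + 1 − 6)/9 = -0.6667
Σ_{t=1}^{7}(z_t−z̄)(z_{t+2}−z̄) = -58.8889
γ_2 = -58.8889 / 9 = -6.543

-6.543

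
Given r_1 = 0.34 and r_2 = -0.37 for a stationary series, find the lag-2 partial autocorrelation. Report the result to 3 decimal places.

φ_{22} = (r_2 − r_1²) / (1 − r_1²)
r_1² = (0.34)² = 0.1156
Numerator = -0.37 − 0.1156 = -0.4856; denominator = 1 − 0.1156 = 0.8844
φ_{22} = -0.4856 / 0.8844 = -0.549

-0.549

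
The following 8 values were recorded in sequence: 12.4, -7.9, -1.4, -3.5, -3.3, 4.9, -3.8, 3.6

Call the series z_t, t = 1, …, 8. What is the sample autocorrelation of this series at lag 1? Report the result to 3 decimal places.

-0.400

Mean z̄ = (12.4 − 7.9 − 1.4 − 3.5 − 3.3 + 4.9 − 3.8 + 3.6)/8 = 0.1250
Deviations from mean: 12.2750, -8.0250, -1.5250, -3.6250, -3.4250, 4.7750, -3.9250, 3.4750
Σ(z_t−z̄)(z_{t+1}−z̄) = (-98.5069) + (12.2381) + (5.5281) + (12.4156) + (-16.3544) + (-18.7419) + (-13.6394) = -117.0606
Denominator Σ(z_t−z̄)² = 292.5550
r_1 = -117.0606 / 292.5550 = -0.400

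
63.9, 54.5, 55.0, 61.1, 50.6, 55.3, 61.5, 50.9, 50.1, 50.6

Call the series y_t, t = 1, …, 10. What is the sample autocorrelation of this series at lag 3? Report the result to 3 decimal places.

0.340

Mean ȳ = (63.9 + 54.5 + 55.0 + 61.1 + 50.6 + 55.3 + 61.5 + 50.9 + 50.1 + 50.6)/10 = 55.3500
Σ(y_t−ȳ)(y_{t+3}−ȳ) = (49.1625) + (4.0375) + (0.0175) + (35.3625) + (21.1375) + (0.2625) + (-29.2125) = 80.7675
Denominator Σ(y_t−ȳ)² = 237.3250
r_3 = 80.7675 / 237.3250 = 0.340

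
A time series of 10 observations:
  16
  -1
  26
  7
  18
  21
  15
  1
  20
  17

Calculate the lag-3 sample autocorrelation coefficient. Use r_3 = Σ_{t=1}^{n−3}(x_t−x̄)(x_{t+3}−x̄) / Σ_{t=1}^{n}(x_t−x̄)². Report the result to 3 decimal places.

-0.006

Mean x̄ = (16 − 1 + 26 + 7 + 18 + 21 + 15 + 1 + 20 + 17)/10 = 14.0000
Σ(x_t−x̄)(x_{t+3}−x̄) = (-14.0000) + (-60.0000) + (84.0000) + (-7.0000) + (-52.0000) + (42.0000) + (3.0000) = -4.0000
Denominator Σ(x_t−x̄)² = 702.0000
r_3 = -4.0000 / 702.0000 = -0.006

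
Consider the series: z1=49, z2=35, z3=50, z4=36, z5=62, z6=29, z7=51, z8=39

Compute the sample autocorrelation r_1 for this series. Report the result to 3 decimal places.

Mean z̄ = (49 + 35 + 50 + 36 + 62 + 29 + 51 + 39)/8 = 43.8750
Deviations from mean: 5.1250, -8.8750, 6.1250, -7.8750, 18.1250, -14.8750, 7.1250, -4.8750
Σ(z_t−z̄)(z_{t+1}−z̄) = (-45.4844) + (-54.3594) + (-48.2344) + (-142.7344) + (-269.6094) + (-105.9844) + (-34.7344) = -701.1406
Denominator Σ(z_t−z̄)² = 828.8750
r_1 = -701.1406 / 828.8750 = -0.846

-0.846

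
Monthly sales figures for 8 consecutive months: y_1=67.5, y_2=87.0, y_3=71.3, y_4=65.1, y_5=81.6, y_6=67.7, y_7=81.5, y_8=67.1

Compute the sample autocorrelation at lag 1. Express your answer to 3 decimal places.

-0.615

Mean ȳ = (67.5 + 87.0 + 71.3 + 65.1 + 81.6 + 67.7 + 81.5 + 67.1)/8 = 73.6000
Deviations from mean: -6.1000, 13.4000, -2.3000, -8.5000, 8.0000, -5.9000, 7.9000, -6.5000
Σ(y_t−ȳ)(y_{t+1}−ȳ) = (-81.7400) + (-30.8200) + (19.5500) + (-68.0000) + (-47.2000) + (-46.6100) + (-51.3500) = -306.1700
Denominator Σ(y_t−ȳ)² = 497.7800
r_1 = -306.1700 / 497.7800 = -0.615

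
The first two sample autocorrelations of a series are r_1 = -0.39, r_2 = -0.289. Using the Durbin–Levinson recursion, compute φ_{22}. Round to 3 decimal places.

-0.520

φ_{22} = (r_2 − r_1²) / (1 − r_1²)
r_1² = (-0.39)² = 0.1521
Numerator = -0.289 − 0.1521 = -0.4411; denominator = 1 − 0.1521 = 0.8479
φ_{22} = -0.4411 / 0.8479 = -0.520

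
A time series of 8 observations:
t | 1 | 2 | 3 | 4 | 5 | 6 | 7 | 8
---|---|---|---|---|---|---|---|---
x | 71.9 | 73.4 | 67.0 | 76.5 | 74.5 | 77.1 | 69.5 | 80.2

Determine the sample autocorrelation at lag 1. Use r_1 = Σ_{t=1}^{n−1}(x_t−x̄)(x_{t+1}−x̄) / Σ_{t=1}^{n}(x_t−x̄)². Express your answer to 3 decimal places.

Mean x̄ = (71.9 + 73.4 + 67.0 + 76.5 + 74.5 + 77.1 + 69.5 + 80.2)/8 = 73.7625
Deviations from mean: -1.8625, -0.3625, -6.7625, 2.7375, 0.7375, 3.3375, -4.2625, 6.4375
Σ(x_t−x̄)(x_{t+1}−x̄) = (0.6752) + (2.4514) + (-18.5123) + (2.0189) + (2.4614) + (-14.2261) + (-27.4398) = -52.5714
Denominator Σ(x_t−x̄)² = 128.1188
r_1 = -52.5714 / 128.1188 = -0.410

-0.410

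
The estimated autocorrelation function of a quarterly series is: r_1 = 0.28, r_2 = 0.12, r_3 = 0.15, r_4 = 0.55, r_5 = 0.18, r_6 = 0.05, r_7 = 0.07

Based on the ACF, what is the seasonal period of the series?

The largest autocorrelation is r_4 = 0.55; the remaining lags stay at or below 0.28. The elevated value at lag 1 (0.28), dropping to 0.12 at lag 2, reflects decaying short-term dependence rather than seasonality.
The dominant spike at lag 4 indicates a seasonal period of 4.

4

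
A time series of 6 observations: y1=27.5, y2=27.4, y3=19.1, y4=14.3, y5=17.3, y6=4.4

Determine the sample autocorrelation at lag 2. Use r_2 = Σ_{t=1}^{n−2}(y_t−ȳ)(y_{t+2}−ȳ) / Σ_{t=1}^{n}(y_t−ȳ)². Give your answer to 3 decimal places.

Mean ȳ = (27.5 + 27.4 + 19.1 + 14.3 + 17.3 + 4.4)/6 = 18.3333
Deviations from mean: 9.1667, 9.0667, 0.7667, -4.0333, -1.0333, -13.9333
Σ(y_t−ȳ)(y_{t+2}−ȳ) = (7.0278) + (-36.5689) + (-0.7922) + (56.1978) = 25.8644
Denominator Σ(y_t−ȳ)² = 378.2933
r_2 = 25.8644 / 378.2933 = 0.068

0.068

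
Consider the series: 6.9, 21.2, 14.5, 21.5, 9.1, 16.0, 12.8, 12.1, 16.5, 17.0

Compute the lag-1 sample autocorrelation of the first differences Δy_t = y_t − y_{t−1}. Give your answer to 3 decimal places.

-0.640

First differences Δy: 14.3, -6.7, 7.0, -12.4, 6.9, -3.2, -0.7, 4.4, 0.5
Mean of differences = 1.1222
Numerator Σ(Δy_t−Δȳ)(Δy_{t+1}−Δȳ) = -331.7749
Denominator Σ(Δy_t−Δȳ)² = 518.7556
r_1(Δy) = -331.7749 / 518.7556 = -0.640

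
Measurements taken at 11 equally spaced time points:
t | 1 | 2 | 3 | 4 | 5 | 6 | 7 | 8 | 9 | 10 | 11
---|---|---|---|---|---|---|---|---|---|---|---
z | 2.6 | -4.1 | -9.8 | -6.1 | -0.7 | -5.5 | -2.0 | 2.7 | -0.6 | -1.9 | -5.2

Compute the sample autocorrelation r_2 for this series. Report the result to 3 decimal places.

Mean z̄ = (2.6 − 4.1 − 9.8 − 6.1 − 0.7 − 5.5 − 2.0 + 2.7 − 0.6 − 1.9 − 5.2)/11 = -2.7818
Numerator Σ_{t=1}^{9}(z_t−z̄)(z_{t+2}−z̄) = -50.9970
Denominator Σ(z_t−z̄)² = 144.7364
r_2 = -50.9970 / 144.7364 = -0.352

-0.352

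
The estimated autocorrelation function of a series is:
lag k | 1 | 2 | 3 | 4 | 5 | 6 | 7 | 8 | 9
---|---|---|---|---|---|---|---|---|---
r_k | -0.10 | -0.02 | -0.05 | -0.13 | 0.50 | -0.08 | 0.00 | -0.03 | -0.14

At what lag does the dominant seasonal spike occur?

5

The largest autocorrelation is r_5 = 0.50; the remaining lags stay at or below 0.00.
The dominant spike at lag 5 indicates a seasonal period of 5.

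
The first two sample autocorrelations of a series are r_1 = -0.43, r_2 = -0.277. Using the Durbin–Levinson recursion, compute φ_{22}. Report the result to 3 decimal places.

-0.567

φ_{22} = (r_2 − r_1²) / (1 − r_1²)
r_1² = (-0.43)² = 0.1849
Numerator = -0.277 − 0.1849 = -0.4619; denominator = 1 − 0.1849 = 0.8151
φ_{22} = -0.4619 / 0.8151 = -0.567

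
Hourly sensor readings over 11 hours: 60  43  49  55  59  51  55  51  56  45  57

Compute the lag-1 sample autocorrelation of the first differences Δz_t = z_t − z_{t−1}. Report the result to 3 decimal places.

-0.431

First differences Δz: -17, 6, 6, 4, -8, 4, -4, 5, -11, 12
Mean of differences = -0.3000
Numerator Σ(Δz_t−Δz̄)(Δz_{t+1}−Δz̄) = -328.4900
Denominator Σ(Δz_t−Δz̄)² = 762.1000
r_1(Δz) = -328.4900 / 762.1000 = -0.431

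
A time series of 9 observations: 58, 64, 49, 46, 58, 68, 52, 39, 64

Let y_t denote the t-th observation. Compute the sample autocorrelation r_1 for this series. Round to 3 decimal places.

-0.128

Mean ȳ = (58 + 64 + 49 + 46 + 58 + 68 + 52 + 39 + 64)/9 = 55.3333
Numerator Σ_{t=1}^{8}(y_t−ȳ)(y_{t+1}−ȳ) = -93.1111
Denominator Σ(y_t−ȳ)² = 730.0000
r_1 = -93.1111 / 730.0000 = -0.128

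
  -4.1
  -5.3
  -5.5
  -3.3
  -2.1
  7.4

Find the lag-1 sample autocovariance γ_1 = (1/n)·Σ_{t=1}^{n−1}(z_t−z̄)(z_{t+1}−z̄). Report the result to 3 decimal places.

Mean z̄ = (-4.1 − 5.3 − 5.5 − 3.3 − 2.1 + 7.4)/6 = -2.1500
Σ_{t=1}^{5}(z_t−z̄)(z_{t+1}−z̄) = 20.9675
γ_1 = 20.9675 / 6 = 3.495

3.495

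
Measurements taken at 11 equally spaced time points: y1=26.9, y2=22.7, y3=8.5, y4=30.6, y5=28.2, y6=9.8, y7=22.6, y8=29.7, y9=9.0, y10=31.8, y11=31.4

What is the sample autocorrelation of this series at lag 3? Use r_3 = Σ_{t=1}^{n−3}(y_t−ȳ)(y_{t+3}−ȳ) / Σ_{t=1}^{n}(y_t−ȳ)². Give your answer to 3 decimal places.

Mean ȳ = (26.9 + 22.7 + 8.5 + 30.6 + 28.2 + 9.8 + 22.6 + 29.7 + 9.0 + 31.8 + 31.4)/11 = 22.8364
Numerator Σ_{t=1}^{8}(y_t−ȳ)(y_{t+3}−ȳ) = 489.7251
Denominator Σ(y_t−ȳ)² = 873.3455
r_3 = 489.7251 / 873.3455 = 0.561

0.561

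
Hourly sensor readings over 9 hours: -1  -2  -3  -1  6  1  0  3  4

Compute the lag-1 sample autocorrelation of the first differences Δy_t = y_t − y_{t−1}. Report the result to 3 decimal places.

-0.233

First differences Δy: -1, -1, 2, 7, -5, -1, 3, 1
Mean of differences = 0.6250
Numerator Σ(Δy_t−Δȳ)(Δy_{t+1}−Δȳ) = -20.5156
Denominator Σ(Δy_t−Δȳ)² = 87.8750
r_1(Δy) = -20.5156 / 87.8750 = -0.233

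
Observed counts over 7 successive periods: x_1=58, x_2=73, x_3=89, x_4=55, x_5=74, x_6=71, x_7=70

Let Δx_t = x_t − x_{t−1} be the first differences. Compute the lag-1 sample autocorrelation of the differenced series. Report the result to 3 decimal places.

First differences Δx: 15, 16, -34, 19, -3, -1
Mean of differences = 2.0000
Numerator Σ(Δx_t−Δx̄)(Δx_{t+1}−Δx̄) = -1004.0000
Denominator Σ(Δx_t−Δx̄)² = 1984.0000
r_1(Δx) = -1004.0000 / 1984.0000 = -0.506

-0.506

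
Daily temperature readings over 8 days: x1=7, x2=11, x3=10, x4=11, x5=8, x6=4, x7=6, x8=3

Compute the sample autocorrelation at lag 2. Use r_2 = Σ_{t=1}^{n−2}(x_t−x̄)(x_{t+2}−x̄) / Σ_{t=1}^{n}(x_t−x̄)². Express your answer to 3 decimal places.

Mean x̄ = (7 + 11 + 10 + 11 + 8 + 4 + 6 + 3)/8 = 7.5000
Deviations from mean: -0.5000, 3.5000, 2.5000, 3.5000, 0.5000, -3.5000, -1.5000, -4.5000
Numerator Σ_{t=1}^{6}(x_t−x̄)(x_{t+2}−x̄) = 15.0000
Denominator Σ(x_t−x̄)² = 66.0000
r_2 = 15.0000 / 66.0000 = 0.227

0.227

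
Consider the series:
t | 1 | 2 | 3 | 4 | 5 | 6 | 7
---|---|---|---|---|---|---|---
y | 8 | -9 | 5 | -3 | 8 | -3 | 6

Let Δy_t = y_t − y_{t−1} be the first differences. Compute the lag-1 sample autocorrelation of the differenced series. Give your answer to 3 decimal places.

First differences Δy: -17, 14, -8, 11, -11, 9
Mean of differences = -0.3333
Numerator Σ(Δy_t−Δȳ)(Δy_{t+1}−Δȳ) = -656.1111
Denominator Σ(Δy_t−Δȳ)² = 871.3333
r_1(Δy) = -656.1111 / 871.3333 = -0.753

-0.753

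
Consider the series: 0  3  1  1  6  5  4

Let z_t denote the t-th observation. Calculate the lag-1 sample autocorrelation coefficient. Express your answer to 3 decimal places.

0.198

Mean z̄ = (0 + 3 + 1 + 1 + 6 + 5 + 4)/7 = 2.8571
Deviations from mean: -2.8571, 0.1429, -1.8571, -1.8571, 3.1429, 2.1429, 1.1429
Numerator Σ_{t=1}^{6}(z_t−z̄)(z_{t+1}−z̄) = 6.1224
Denominator Σ(z_t−z̄)² = 30.8571
r_1 = 6.1224 / 30.8571 = 0.198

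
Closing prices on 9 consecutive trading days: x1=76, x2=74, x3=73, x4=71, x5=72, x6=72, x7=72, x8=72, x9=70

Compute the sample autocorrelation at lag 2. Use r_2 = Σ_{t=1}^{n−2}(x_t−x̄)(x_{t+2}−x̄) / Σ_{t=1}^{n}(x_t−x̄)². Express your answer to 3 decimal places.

Mean x̄ = (76 + 74 + 73 + 71 + 72 + 72 + 72 + 72 + 70)/9 = 72.4444
Σ(x_t−x̄)(x_{t+2}−x̄) = (1.9753) + (-2.2469) + (-0.2469) + (0.6420) + (0.1975) + (0.1975) + (1.0864) = 1.6049
Denominator Σ(x_t−x̄)² = 24.2222
r_2 = 1.6049 / 24.2222 = 0.066

0.066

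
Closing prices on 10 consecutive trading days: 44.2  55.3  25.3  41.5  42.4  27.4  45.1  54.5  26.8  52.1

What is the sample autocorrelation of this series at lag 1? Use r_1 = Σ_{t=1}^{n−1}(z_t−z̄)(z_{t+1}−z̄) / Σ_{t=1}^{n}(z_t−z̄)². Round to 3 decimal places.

-0.470

Mean z̄ = (44.2 + 55.3 + 25.3 + 41.5 + 42.4 + 27.4 + 45.1 + 54.5 + 26.8 + 52.1)/10 = 41.4600
Numerator Σ_{t=1}^{9}(z_t−z̄)(z_{t+1}−z̄) = -550.4196
Denominator Σ(z_t−z̄)² = 1170.1840
r_1 = -550.4196 / 1170.1840 = -0.470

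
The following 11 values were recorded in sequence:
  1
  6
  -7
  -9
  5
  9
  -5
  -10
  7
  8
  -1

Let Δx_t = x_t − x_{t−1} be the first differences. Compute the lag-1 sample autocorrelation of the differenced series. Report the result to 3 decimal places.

First differences Δx: 5, -13, -2, 14, 4, -14, -5, 17, 1, -9
Mean of differences = -0.2000
Numerator Σ(Δx_t−Δx̄)(Δx_{t+1}−Δx̄) = -73.6400
Denominator Σ(Δx_t−Δx̄)² = 1001.6000
r_1(Δx) = -73.6400 / 1001.6000 = -0.074

-0.074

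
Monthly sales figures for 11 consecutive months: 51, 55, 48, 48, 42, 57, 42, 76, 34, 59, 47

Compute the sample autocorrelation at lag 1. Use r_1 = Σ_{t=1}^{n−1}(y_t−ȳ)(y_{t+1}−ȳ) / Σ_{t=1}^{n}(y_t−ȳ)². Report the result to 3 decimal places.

-0.736

Mean ȳ = (51 + 55 + 48 + 48 + 42 + 57 + 42 + 76 + 34 + 59 + 47)/11 = 50.8182
Numerator Σ_{t=1}^{10}(y_t−ȳ)(y_{t+1}−ȳ) = -901.6694
Denominator Σ(y_t−ȳ)² = 1225.6364
r_1 = -901.6694 / 1225.6364 = -0.736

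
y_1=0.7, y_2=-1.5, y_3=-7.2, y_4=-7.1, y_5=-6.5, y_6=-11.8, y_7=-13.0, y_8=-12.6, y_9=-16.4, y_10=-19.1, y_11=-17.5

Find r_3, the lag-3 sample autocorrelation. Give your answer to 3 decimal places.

0.232

Mean ȳ = (0.7 − 1.5 − 7.2 − 7.1 − 6.5 − 11.8 − 13.0 − 12.6 − 16.4 − 19.1 − 17.5)/11 = -10.1818
Numerator Σ_{t=1}^{8}(y_t−ȳ)(y_{t+3}−ȳ) = 95.9790
Denominator Σ(y_t−ȳ)² = 413.8964
r_3 = 95.9790 / 413.8964 = 0.232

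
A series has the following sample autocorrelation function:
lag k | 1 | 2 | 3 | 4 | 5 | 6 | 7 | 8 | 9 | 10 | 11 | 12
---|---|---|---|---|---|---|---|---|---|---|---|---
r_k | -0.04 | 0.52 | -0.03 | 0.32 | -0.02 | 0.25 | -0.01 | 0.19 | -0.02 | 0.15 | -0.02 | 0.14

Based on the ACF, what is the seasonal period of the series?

2

The largest autocorrelation is r_2 = 0.52, with weaker echoes at lags 4 (0.32), 6 (0.25), 8 (0.19) and 10 (0.15); the remaining lags stay at or below 0.14.
The dominant spike at lag 2 indicates a seasonal period of 2.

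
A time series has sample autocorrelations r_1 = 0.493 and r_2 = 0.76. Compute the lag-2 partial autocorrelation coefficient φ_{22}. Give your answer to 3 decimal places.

0.683

φ_{22} = (r_2 − r_1²) / (1 − r_1²)
r_1² = (0.493)² = 0.243049
Numerator = 0.76 − 0.2430 = 0.5170; denominator = 1 − 0.2430 = 0.7570
φ_{22} = 0.5170 / 0.7570 = 0.683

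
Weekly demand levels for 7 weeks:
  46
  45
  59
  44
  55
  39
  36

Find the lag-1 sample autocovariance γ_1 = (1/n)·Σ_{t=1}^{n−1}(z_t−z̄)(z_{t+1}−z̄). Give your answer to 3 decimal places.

-7.644

Mean z̄ = (46 + 45 + 59 + 44 + 55 + 39 + 36)/7 = 46.2857
Deviations: -0.2857, -1.2857, 12.7143, -2.2857, 8.7143, -7.2857, -10.2857
Σ_{t=1}^{6}(z_t−z̄)(z_{t+1}−z̄) = -53.5102
γ_1 = -53.5102 / 7 = -7.644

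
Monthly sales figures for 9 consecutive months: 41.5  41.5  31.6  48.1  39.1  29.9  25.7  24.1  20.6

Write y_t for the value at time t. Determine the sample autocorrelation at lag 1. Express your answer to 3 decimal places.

Mean ȳ = (41.5 + 41.5 + 31.6 + 48.1 + 39.1 + 29.9 + 25.7 + 24.1 + 20.6)/9 = 33.5667
Numerator Σ_{t=1}^{8}(y_t−ȳ)(y_{t+1}−ȳ) = 304.9489
Denominator Σ(y_t−ȳ)² = 704.6600
r_1 = 304.9489 / 704.6600 = 0.433

0.433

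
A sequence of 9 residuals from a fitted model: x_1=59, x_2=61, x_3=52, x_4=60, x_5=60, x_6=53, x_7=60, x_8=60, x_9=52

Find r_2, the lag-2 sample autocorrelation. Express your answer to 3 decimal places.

Mean x̄ = (59 + 61 + 52 + 60 + 60 + 53 + 60 + 60 + 52)/9 = 57.4444
Σ(x_t−x̄)(x_{t+2}−x̄) = (-8.4691) + (9.0864) + (-13.9136) + (-11.3580) + (6.5309) + (-11.3580) + (-13.9136) = -43.3951
Denominator Σ(x_t−x̄)² = 120.2222
r_2 = -43.3951 / 120.2222 = -0.361

-0.361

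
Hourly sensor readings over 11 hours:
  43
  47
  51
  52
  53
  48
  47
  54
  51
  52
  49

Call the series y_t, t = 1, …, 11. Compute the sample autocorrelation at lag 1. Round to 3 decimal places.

Mean ȳ = (43 + 47 + 51 + 52 + 53 + 48 + 47 + 54 + 51 + 52 + 49)/11 = 49.7273
Numerator Σ_{t=1}^{10}(y_t−ȳ)(y_{t+1}−ȳ) = 19.2893
Denominator Σ(y_t−ȳ)² = 106.1818
r_1 = 19.2893 / 106.1818 = 0.182

0.182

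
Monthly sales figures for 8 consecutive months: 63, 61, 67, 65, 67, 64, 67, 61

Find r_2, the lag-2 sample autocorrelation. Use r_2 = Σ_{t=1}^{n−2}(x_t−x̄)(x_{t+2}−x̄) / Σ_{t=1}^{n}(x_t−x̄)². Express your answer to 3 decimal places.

Mean x̄ = (63 + 61 + 67 + 65 + 67 + 64 + 67 + 61)/8 = 64.3750
Σ(x_t−x̄)(x_{t+2}−x̄) = (-3.6094) + (-2.1094) + (6.8906) + (-0.2344) + (6.8906) + (1.2656) = 9.0938
Denominator Σ(x_t−x̄)² = 45.8750
r_2 = 9.0938 / 45.8750 = 0.198

0.198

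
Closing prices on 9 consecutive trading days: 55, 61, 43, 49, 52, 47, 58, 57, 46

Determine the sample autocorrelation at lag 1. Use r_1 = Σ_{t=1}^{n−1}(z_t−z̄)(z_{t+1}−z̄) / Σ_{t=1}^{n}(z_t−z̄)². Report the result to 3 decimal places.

-0.189

Mean z̄ = (55 + 61 + 43 + 49 + 52 + 47 + 58 + 57 + 46)/9 = 52.0000
Numerator Σ_{t=1}^{8}(z_t−z̄)(z_{t+1}−z̄) = -57.0000
Denominator Σ(z_t−z̄)² = 302.0000
r_1 = -57.0000 / 302.0000 = -0.189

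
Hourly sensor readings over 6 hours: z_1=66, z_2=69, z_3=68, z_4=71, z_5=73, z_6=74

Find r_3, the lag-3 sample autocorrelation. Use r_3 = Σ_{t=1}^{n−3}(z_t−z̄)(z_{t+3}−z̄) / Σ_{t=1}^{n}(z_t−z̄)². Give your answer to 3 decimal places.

Mean z̄ = (66 + 69 + 68 + 71 + 73 + 74)/6 = 70.1667
Deviations from mean: -4.1667, -1.1667, -2.1667, 0.8333, 2.8333, 3.8333
Numerator Σ_{t=1}^{3}(z_t−z̄)(z_{t+3}−z̄) = -15.0833
Denominator Σ(z_t−z̄)² = 46.8333
r_3 = -15.0833 / 46.8333 = -0.322

-0.322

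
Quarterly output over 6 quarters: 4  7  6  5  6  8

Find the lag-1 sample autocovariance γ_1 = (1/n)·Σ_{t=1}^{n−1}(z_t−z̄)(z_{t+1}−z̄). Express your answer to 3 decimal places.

-0.333

Mean z̄ = (4 + 7 + 6 + 5 + 6 + 8)/6 = 6.0000
Σ_{t=1}^{5}(z_t−z̄)(z_{t+1}−z̄) = -2.0000
γ_1 = -2.0000 / 6 = -0.333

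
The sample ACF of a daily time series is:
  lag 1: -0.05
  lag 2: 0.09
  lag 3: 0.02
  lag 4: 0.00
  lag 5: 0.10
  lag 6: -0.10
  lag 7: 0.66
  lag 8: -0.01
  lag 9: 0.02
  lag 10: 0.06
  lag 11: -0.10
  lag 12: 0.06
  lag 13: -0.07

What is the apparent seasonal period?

The largest autocorrelation is r_7 = 0.66; the remaining lags stay at or below 0.10.
The dominant spike at lag 7 indicates a seasonal period of 7.

7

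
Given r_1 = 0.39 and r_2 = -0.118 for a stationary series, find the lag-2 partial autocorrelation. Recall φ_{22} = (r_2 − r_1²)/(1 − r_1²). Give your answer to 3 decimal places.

φ_{22} = (r_2 − r_1²) / (1 − r_1²)
r_1² = (0.39)² = 0.1521
Numerator = -0.118 − 0.1521 = -0.2701; denominator = 1 − 0.1521 = 0.8479
φ_{22} = -0.2701 / 0.8479 = -0.319

-0.319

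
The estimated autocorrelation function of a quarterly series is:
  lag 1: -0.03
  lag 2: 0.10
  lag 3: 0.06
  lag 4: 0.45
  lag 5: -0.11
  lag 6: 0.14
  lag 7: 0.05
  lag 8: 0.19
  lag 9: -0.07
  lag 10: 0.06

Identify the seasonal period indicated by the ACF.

The largest autocorrelation is r_4 = 0.45, with a weaker echo at lag 8 (0.19); the remaining lags stay at or below 0.14.
The dominant spike at lag 4 indicates a seasonal period of 4.

4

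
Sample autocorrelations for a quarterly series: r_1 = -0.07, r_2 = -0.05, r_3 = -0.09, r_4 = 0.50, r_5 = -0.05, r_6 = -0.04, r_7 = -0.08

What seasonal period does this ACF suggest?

4

The largest autocorrelation is r_4 = 0.50; the remaining lags stay at or below -0.04.
The dominant spike at lag 4 indicates a seasonal period of 4.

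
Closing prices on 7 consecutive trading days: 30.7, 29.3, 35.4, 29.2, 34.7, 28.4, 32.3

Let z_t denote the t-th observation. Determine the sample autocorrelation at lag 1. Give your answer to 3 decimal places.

Mean z̄ = (30.7 + 29.3 + 35.4 + 29.2 + 34.7 + 28.4 + 32.3)/7 = 31.4286
Deviations from mean: -0.7286, -2.1286, 3.9714, -2.2286, 3.2714, -3.0286, 0.8714
Σ(z_t−z̄)(z_{t+1}−z̄) = (1.5508) + (-8.4535) + (-8.8506) + (-7.2906) + (-9.9078) + (-2.6392) = -35.5908
Denominator Σ(z_t−z̄)² = 46.4343
r_1 = -35.5908 / 46.4343 = -0.766

-0.766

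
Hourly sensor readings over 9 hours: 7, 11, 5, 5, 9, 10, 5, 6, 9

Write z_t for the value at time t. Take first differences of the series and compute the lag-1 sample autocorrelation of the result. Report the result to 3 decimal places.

-0.249

First differences Δz: 4, -6, 0, 4, 1, -5, 1, 3
Mean of differences = 0.2500
Numerator Σ(Δz_t−Δz̄)(Δz_{t+1}−Δz̄) = -25.8125
Denominator Σ(Δz_t−Δz̄)² = 103.5000
r_1(Δz) = -25.8125 / 103.5000 = -0.249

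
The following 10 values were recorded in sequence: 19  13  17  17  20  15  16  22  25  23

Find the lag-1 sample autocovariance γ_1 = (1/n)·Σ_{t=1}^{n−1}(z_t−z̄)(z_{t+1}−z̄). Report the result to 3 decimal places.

Mean z̄ = (19 + 13 + 17 + 17 + 20 + 15 + 16 + 22 + 25 + 23)/10 = 18.7000
Σ_{t=1}^{9}(z_t−z̄)(z_{t+1}−z̄) = 52.8100
γ_1 = 52.8100 / 10 = 5.281

5.281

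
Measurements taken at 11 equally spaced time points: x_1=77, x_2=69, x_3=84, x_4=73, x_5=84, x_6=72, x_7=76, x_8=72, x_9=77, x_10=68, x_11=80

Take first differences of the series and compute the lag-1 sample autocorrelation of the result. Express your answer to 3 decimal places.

-0.810

First differences Δx: -8, 15, -11, 11, -12, 4, -4, 5, -9, 12
Mean of differences = 0.3000
Numerator Σ(Δx_t−Δx̄)(Δx_{t+1}−Δx̄) = -774.7900
Denominator Σ(Δx_t−Δx̄)² = 956.1000
r_1(Δx) = -774.7900 / 956.1000 = -0.810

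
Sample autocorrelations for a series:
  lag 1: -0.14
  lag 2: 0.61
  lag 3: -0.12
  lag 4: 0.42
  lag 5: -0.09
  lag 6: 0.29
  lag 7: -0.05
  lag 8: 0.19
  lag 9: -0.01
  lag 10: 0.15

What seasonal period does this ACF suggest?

The largest autocorrelation is r_2 = 0.61, with weaker echoes at lags 4 (0.42), 6 (0.29), 8 (0.19) and 10 (0.15); the remaining lags stay at or below -0.01.
The dominant spike at lag 2 indicates a seasonal period of 2.

2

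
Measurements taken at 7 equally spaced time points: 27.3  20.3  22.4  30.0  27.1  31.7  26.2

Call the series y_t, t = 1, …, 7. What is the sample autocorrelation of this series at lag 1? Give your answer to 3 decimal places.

Mean ȳ = (27.3 + 20.3 + 22.4 + 30.0 + 27.1 + 31.7 + 26.2)/7 = 26.4286
Deviations from mean: 0.8714, -6.1286, -4.0286, 3.5714, 0.6714, 5.2714, -0.2286
Numerator Σ_{t=1}^{6}(y_t−ȳ)(y_{t+1}−ȳ) = 9.6935
Denominator Σ(y_t−ȳ)² = 95.5943
r_1 = 9.6935 / 95.5943 = 0.101

0.101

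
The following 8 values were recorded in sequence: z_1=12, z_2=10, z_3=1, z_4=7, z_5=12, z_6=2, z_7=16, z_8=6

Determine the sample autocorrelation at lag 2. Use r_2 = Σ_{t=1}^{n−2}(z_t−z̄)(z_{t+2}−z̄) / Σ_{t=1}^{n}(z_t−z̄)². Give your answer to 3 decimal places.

-0.030

Mean z̄ = (12 + 10 + 1 + 7 + 12 + 2 + 16 + 6)/8 = 8.2500
Σ(z_t−z̄)(z_{t+2}−z̄) = (-27.1875) + (-2.1875) + (-27.1875) + (7.8125) + (29.0625) + (14.0625) = -5.6250
Denominator Σ(z_t−z̄)² = 189.5000
r_2 = -5.6250 / 189.5000 = -0.030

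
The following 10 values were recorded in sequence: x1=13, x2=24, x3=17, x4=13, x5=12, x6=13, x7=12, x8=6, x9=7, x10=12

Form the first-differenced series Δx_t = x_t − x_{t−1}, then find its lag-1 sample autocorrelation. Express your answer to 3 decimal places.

First differences Δx: 11, -7, -4, -1, 1, -1, -6, 1, 5
Mean of differences = -0.1111
Numerator Σ(Δx_t−Δx̄)(Δx_{t+1}−Δx̄) = -43.9012
Denominator Σ(Δx_t−Δx̄)² = 250.8889
r_1(Δx) = -43.9012 / 250.8889 = -0.175

-0.175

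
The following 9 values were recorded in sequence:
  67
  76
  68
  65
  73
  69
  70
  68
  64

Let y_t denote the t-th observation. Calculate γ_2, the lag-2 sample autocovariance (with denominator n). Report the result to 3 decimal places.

Mean ȳ = (67 + 76 + 68 + 65 + 73 + 69 + 70 + 68 + 64)/9 = 68.8889
Σ_{t=1}^{7}(y_t−ȳ)(y_{t+2}−ȳ) = -31.0247
γ_2 = -31.0247 / 9 = -3.447

-3.447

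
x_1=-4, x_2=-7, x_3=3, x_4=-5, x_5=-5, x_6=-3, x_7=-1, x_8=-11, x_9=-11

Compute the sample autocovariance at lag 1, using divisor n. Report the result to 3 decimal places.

0.147

Mean x̄ = (-4 − 7 + 3 − 5 − 5 − 3 − 1 − 11 − 11)/9 = -4.8889
Σ_{t=1}^{8}(x_t−x̄)(x_{t+1}−x̄) = 1.3210
γ_1 = 1.3210 / 9 = 0.147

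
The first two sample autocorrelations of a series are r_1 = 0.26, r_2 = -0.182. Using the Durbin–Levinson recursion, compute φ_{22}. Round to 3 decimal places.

-0.268

φ_{22} = (r_2 − r_1²) / (1 − r_1²)
r_1² = (0.26)² = 0.0676
Numerator = -0.182 − 0.0676 = -0.2496; denominator = 1 − 0.0676 = 0.9324
φ_{22} = -0.2496 / 0.9324 = -0.268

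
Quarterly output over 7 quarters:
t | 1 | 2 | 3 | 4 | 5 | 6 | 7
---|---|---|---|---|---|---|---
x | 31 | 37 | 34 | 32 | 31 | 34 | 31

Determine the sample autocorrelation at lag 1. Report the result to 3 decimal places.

Mean x̄ = (31 + 37 + 34 + 32 + 31 + 34 + 31)/7 = 32.8571
Numerator Σ_{t=1}^{6}(x_t−x̄)(x_{t+1}−x̄) = -6.5918
Denominator Σ(x_t−x̄)² = 30.8571
r_1 = -6.5918 / 30.8571 = -0.214

-0.214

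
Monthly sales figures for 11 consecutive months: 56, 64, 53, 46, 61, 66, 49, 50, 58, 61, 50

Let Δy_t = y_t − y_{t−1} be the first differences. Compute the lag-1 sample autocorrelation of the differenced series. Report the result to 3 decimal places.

-0.152

First differences Δy: 8, -11, -7, 15, 5, -17, 1, 8, 3, -11
Mean of differences = -0.6000
Numerator Σ(Δy_t−Δȳ)(Δy_{t+1}−Δȳ) = -146.1600
Denominator Σ(Δy_t−Δȳ)² = 964.4000
r_1(Δy) = -146.1600 / 964.4000 = -0.152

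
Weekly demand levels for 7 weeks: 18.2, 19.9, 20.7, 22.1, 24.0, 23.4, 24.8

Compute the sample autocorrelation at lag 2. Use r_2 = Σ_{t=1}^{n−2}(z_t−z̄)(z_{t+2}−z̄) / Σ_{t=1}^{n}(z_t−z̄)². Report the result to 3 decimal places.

Mean z̄ = (18.2 + 19.9 + 20.7 + 22.1 + 24.0 + 23.4 + 24.8)/7 = 21.8714
Σ(z_t−z̄)(z_{t+2}−z̄) = (4.3008) + (-0.4506) + (-2.4935) + (0.3494) + (6.2337) = 7.9398
Denominator Σ(z_t−z̄)² = 34.2343
r_2 = 7.9398 / 34.2343 = 0.232

0.232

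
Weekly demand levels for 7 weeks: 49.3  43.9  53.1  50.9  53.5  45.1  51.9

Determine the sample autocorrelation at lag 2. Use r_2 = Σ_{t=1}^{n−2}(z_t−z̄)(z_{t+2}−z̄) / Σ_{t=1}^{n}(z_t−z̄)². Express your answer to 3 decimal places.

Mean z̄ = (49.3 + 43.9 + 53.1 + 50.9 + 53.5 + 45.1 + 51.9)/7 = 49.6714
Deviations from mean: -0.3714, -5.7714, 3.4286, 1.2286, 3.8286, -4.5714, 2.2286
Numerator Σ_{t=1}^{5}(z_t−z̄)(z_{t+2}−z̄) = 7.6784
Denominator Σ(z_t−z̄)² = 87.2343
r_2 = 7.6784 / 87.2343 = 0.088

0.088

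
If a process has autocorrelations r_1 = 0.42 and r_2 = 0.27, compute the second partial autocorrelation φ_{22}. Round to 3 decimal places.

0.114

φ_{22} = (r_2 − r_1²) / (1 − r_1²)
r_1² = (0.42)² = 0.1764
Numerator = 0.27 − 0.1764 = 0.0936; denominator = 1 − 0.1764 = 0.8236
φ_{22} = 0.0936 / 0.8236 = 0.114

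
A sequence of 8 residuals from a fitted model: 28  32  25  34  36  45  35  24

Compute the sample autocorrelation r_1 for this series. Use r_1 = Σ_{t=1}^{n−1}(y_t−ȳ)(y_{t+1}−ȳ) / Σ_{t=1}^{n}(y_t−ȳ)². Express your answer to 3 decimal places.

Mean ȳ = (28 + 32 + 25 + 34 + 36 + 45 + 35 + 24)/8 = 32.3750
Deviations from mean: -4.3750, -0.3750, -7.3750, 1.6250, 3.6250, 12.6250, 2.6250, -8.3750
Numerator Σ_{t=1}^{7}(y_t−ȳ)(y_{t+1}−ȳ) = 55.2344
Denominator Σ(y_t−ȳ)² = 325.8750
r_1 = 55.2344 / 325.8750 = 0.169

0.169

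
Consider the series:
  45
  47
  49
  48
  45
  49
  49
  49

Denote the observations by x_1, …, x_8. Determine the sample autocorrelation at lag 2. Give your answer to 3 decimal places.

Mean x̄ = (45 + 47 + 49 + 48 + 45 + 49 + 49 + 49)/8 = 47.6250
Σ(x_t−x̄)(x_{t+2}−x̄) = (-3.6094) + (-0.2344) + (-3.6094) + (0.5156) + (-3.6094) + (1.8906) = -8.6563
Denominator Σ(x_t−x̄)² = 21.8750
r_2 = -8.6563 / 21.8750 = -0.396

-0.396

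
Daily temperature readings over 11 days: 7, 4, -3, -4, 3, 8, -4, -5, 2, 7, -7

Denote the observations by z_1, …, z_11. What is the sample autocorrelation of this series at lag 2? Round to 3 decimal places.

-0.619

Mean z̄ = (7 + 4 − 3 − 4 + 3 + 8 − 4 − 5 + 2 + 7 − 7)/11 = 0.7273
Numerator Σ_{t=1}^{9}(z_t−z̄)(z_{t+2}−z̄) = -185.8760
Denominator Σ(z_t−z̄)² = 300.1818
r_2 = -185.8760 / 300.1818 = -0.619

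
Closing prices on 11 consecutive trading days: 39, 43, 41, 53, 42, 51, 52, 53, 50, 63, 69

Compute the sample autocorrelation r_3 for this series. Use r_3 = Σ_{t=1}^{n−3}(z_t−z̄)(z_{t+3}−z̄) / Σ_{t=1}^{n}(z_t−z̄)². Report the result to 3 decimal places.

Mean z̄ = (39 + 43 + 41 + 53 + 42 + 51 + 52 + 53 + 50 + 63 + 69)/11 = 50.5455
Numerator Σ_{t=1}^{8}(z_t−z̄)(z_{t+3}−z̄) = 77.5620
Denominator Σ(z_t−z̄)² = 864.7273
r_3 = 77.5620 / 864.7273 = 0.090

0.090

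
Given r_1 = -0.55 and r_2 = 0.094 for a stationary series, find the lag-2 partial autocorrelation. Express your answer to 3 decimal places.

-0.299

φ_{22} = (r_2 − r_1²) / (1 − r_1²)
r_1² = (-0.55)² = 0.3025
Numerator = 0.094 − 0.3025 = -0.2085; denominator = 1 − 0.3025 = 0.6975
φ_{22} = -0.2085 / 0.6975 = -0.299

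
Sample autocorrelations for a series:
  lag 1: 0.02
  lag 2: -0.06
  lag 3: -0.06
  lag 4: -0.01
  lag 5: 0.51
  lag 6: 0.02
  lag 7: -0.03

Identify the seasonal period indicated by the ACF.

5

The largest autocorrelation is r_5 = 0.51; the remaining lags stay at or below 0.02.
The dominant spike at lag 5 indicates a seasonal period of 5.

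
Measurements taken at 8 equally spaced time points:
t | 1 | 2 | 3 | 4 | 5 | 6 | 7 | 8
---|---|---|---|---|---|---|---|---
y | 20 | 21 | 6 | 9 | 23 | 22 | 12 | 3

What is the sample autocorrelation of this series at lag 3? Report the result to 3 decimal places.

-0.278

Mean ȳ = (20 + 21 + 6 + 9 + 23 + 22 + 12 + 3)/8 = 14.5000
Deviations from mean: 5.5000, 6.5000, -8.5000, -5.5000, 8.5000, 7.5000, -2.5000, -11.5000
Numerator Σ_{t=1}^{5}(y_t−ȳ)(y_{t+3}−ȳ) = -122.7500
Denominator Σ(y_t−ȳ)² = 442.0000
r_3 = -122.7500 / 442.0000 = -0.278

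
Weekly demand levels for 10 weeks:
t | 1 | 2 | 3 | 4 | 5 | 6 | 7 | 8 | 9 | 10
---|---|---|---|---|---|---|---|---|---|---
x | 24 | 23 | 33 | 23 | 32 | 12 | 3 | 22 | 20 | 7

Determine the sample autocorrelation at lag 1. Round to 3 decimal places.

0.152

Mean x̄ = (24 + 23 + 33 + 23 + 32 + 12 + 3 + 22 + 20 + 7)/10 = 19.9000
Numerator Σ_{t=1}^{9}(x_t−x̄)(x_{t+1}−x̄) = 132.7900
Denominator Σ(x_t−x̄)² = 872.9000
r_1 = 132.7900 / 872.9000 = 0.152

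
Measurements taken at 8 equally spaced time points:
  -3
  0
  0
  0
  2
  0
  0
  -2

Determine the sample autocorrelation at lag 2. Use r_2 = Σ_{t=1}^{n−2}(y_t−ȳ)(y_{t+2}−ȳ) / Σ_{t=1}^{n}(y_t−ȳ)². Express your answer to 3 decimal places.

0.030

Mean ȳ = (-3 + 0 + 0 + 0 + 2 + 0 + 0 − 2)/8 = -0.3750
Deviations from mean: -2.6250, 0.3750, 0.3750, 0.3750, 2.3750, 0.3750, 0.3750, -1.6250
Σ(y_t−ȳ)(y_{t+2}−ȳ) = (-0.9844) + (0.1406) + (0.8906) + (0.1406) + (0.8906) + (-0.6094) = 0.4688
Denominator Σ(y_t−ȳ)² = 15.8750
r_2 = 0.4688 / 15.8750 = 0.030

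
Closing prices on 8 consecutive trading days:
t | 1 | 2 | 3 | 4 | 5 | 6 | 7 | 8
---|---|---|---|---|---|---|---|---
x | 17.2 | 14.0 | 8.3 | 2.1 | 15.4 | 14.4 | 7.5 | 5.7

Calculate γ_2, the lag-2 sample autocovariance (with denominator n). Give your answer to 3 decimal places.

Mean x̄ = (17.2 + 14.0 + 8.3 + 2.1 + 15.4 + 14.4 + 7.5 + 5.7)/8 = 10.5750
Deviations: 6.6250, 3.4250, -2.2750, -8.4750, 4.8250, 3.8250, -3.0750, -4.8750
Σ_{t=1}^{6}(x_t−x̄)(x_{t+2}−x̄) = -120.9763
γ_2 = -120.9763 / 8 = -15.122

-15.122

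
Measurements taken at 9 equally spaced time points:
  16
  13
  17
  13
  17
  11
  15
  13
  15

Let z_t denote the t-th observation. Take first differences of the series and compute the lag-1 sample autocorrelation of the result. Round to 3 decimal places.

First differences Δz: -3, 4, -4, 4, -6, 4, -2, 2
Mean of differences = -0.1250
Numerator Σ(Δz_t−Δz̄)(Δz_{t+1}−Δz̄) = -104.0156
Denominator Σ(Δz_t−Δz̄)² = 116.8750
r_1(Δz) = -104.0156 / 116.8750 = -0.890

-0.890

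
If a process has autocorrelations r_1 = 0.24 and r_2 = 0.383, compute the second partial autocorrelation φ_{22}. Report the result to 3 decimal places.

0.345

φ_{22} = (r_2 − r_1²) / (1 − r_1²)
r_1² = (0.24)² = 0.0576
Numerator = 0.383 − 0.0576 = 0.3254; denominator = 1 − 0.0576 = 0.9424
φ_{22} = 0.3254 / 0.9424 = 0.345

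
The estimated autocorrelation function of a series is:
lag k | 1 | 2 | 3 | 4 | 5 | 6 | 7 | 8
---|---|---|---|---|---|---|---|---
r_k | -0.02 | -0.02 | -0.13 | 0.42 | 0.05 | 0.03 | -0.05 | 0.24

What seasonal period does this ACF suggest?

4

The largest autocorrelation is r_4 = 0.42, with a weaker echo at lag 8 (0.24); the remaining lags stay at or below 0.05.
The dominant spike at lag 4 indicates a seasonal period of 4.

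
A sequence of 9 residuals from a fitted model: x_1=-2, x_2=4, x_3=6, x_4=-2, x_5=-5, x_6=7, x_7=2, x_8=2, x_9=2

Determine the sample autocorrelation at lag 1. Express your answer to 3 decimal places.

-0.187

Mean x̄ = (-2 + 4 + 6 − 2 − 5 + 7 + 2 + 2 + 2)/9 = 1.5556
Numerator Σ_{t=1}^{8}(x_t−x̄)(x_{t+1}−x̄) = -23.1975
Denominator Σ(x_t−x̄)² = 124.2222
r_1 = -23.1975 / 124.2222 = -0.187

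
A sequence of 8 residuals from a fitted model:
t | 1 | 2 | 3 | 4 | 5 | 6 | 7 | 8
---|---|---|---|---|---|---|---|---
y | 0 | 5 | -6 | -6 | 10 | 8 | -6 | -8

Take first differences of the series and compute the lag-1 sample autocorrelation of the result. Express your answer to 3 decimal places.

-0.075

First differences Δy: 5, -11, 0, 16, -2, -14, -2
Mean of differences = -1.1429
Numerator Σ(Δy_t−Δȳ)(Δy_{t+1}−Δȳ) = -44.8776
Denominator Σ(Δy_t−Δȳ)² = 596.8571
r_1(Δy) = -44.8776 / 596.8571 = -0.075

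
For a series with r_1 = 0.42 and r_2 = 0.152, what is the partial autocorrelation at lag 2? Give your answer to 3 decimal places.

-0.030

φ_{22} = (r_2 − r_1²) / (1 − r_1²)
r_1² = (0.42)² = 0.1764
Numerator = 0.152 − 0.1764 = -0.0244; denominator = 1 − 0.1764 = 0.8236
φ_{22} = -0.0244 / 0.8236 = -0.030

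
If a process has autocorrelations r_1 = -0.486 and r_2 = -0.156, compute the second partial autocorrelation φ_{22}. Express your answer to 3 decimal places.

-0.513

φ_{22} = (r_2 − r_1²) / (1 − r_1²)
r_1² = (-0.486)² = 0.236196
Numerator = -0.156 − 0.2362 = -0.3922; denominator = 1 − 0.2362 = 0.7638
φ_{22} = -0.3922 / 0.7638 = -0.513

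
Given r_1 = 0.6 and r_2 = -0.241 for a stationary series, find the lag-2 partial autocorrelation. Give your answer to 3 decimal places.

φ_{22} = (r_2 − r_1²) / (1 − r_1²)
r_1² = (0.6)² = 0.36
Numerator = -0.241 − 0.3600 = -0.6010; denominator = 1 − 0.3600 = 0.6400
φ_{22} = -0.6010 / 0.6400 = -0.939

-0.939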